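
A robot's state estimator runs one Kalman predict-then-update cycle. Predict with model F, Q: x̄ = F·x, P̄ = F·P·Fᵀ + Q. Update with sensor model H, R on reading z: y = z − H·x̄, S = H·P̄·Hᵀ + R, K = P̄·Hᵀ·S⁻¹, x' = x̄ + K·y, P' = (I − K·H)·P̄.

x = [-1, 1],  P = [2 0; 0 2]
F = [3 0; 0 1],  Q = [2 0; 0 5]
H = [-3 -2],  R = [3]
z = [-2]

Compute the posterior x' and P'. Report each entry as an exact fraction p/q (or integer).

x̄ = F·x = [-3, 1]
P̄ = F·P·Fᵀ + Q = [20 0; 0 7]
y = z − H·x̄ = [-9]
S = H·P̄·Hᵀ + R = [211]
K = P̄·Hᵀ·S⁻¹ = [-60/211; -14/211]
x' = x̄ + K·y = [-93/211, 337/211]
P' = (I − K·H)·P̄ = [620/211 -840/211; -840/211 1281/211]

x' = [-93/211, 337/211]
P' = [620/211 -840/211; -840/211 1281/211]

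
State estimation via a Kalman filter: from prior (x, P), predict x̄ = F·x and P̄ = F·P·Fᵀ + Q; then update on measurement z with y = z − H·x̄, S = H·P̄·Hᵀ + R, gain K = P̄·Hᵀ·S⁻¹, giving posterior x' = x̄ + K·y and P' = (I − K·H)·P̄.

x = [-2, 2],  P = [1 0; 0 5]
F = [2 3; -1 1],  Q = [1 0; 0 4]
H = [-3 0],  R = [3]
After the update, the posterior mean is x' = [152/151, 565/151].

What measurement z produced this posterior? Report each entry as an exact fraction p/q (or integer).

x̄ = F·x = [2, 4]
P̄ = F·P·Fᵀ + Q = [50 13; 13 10]
S = H·P̄·Hᵀ + R = [453]
K = P̄·Hᵀ·S⁻¹ = [-50/151; -13/151]
x' − x̄ = [-150/151, -39/151] = K·y
y = (KᵀK)⁻¹·Kᵀ·(x' − x̄) = [3]
z = y + H·x̄ = [3] + [-6] = [-3]

z = [-3]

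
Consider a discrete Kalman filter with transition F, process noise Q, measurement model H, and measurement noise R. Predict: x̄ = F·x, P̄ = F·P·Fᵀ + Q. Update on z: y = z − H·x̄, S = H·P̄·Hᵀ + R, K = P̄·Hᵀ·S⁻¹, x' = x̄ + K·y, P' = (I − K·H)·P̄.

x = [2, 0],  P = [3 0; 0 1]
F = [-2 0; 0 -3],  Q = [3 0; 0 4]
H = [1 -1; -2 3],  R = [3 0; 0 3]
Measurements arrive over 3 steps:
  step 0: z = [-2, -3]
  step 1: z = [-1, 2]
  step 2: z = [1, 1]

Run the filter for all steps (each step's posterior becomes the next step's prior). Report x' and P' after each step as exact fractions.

step 0: x' = [-151/39, -10/3], P' = [95/13 5; 5 26/7]
step 1: x' = [136029/60212, 35546/15053], P' = [862737/60212 152502/15053; 152502/15053 112206/15053]
step 2: x' = [3714503/1556634, 9867961/5448219], P' = [4376968/259439 3103804/259439; 3103804/259439 15935506/1816073]

step 0: x̄ = F·x = [-4, 0]
step 0: P̄ = F·P·Fᵀ + Q = [15 0; 0 13]
step 0: y = z − H·x̄ = [2, -11]
step 0: S = H·P̄·Hᵀ + R = [31 -69; -69 180]
step 0: K = P̄·Hᵀ·S⁻¹ = [10/13 5/39; 3/7 8/21]
step 0: x' = x̄ + K·y = [-151/39, -10/3]
step 0: P' = (I − K·H)·P̄ = [95/13 5; 5 26/7]
step 1: x̄ = F·x = [302/39, 10]
step 1: P̄ = F·P·Fᵀ + Q = [419/13 30; 30 262/7]
step 1: y = z − H·x̄ = [49/39, -488/39]
step 1: S = H·P̄·Hᵀ + R = [1152/91 -2434/91; -2434/91 9899/91]
step 1: K = P̄·Hᵀ·S⁻¹ = [84243/60212 17425/30106; 13432/15053 10538/15053]
step 1: x' = x̄ + K·y = [136029/60212, 35546/15053]
step 1: P' = (I − K·H)·P̄ = [862737/60212 152502/15053; 152502/15053 112206/15053]
step 2: x̄ = F·x = [-136029/30106, -106638/15053]
step 2: P̄ = F·P·Fᵀ + Q = [907896/15053 915012/15053; 915012/15053 1070066/15053]
step 2: y = z − H·x̄ = [-47141/30106, 198938/15053]
step 2: S = H·P̄·Hᵀ + R = [193097/15053 -450930/15053; -450930/15053 2327193/15053]
step 2: K = P̄·Hᵀ·S⁻¹ = [424388/259439 557476/778317; 1930374/1816073 4353262/5448219]
step 2: x' = x̄ + K·y = [3714503/1556634, 9867961/5448219]
step 2: P' = (I − K·H)·P̄ = [4376968/259439 3103804/259439; 3103804/259439 15935506/1816073]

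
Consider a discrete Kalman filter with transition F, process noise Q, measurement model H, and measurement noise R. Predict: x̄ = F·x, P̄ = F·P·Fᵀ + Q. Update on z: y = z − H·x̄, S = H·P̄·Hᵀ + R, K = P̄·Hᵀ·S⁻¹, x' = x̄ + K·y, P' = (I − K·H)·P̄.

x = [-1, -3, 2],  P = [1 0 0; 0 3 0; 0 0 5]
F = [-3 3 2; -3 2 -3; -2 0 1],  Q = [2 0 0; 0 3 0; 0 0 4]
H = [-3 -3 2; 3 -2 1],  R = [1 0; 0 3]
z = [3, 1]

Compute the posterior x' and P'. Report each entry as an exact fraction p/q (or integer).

x̄ = F·x = [-2, -9, 4]
P̄ = F·P·Fᵀ + Q = [58 -3 16; -3 69 -9; 16 -9 13]
y = z − H·x̄ = [-38, -15]
S = H·P̄·Hᵀ + R = [1058 38; 38 982]
K = P̄·Hᵀ·S⁻¹ = [-9861/74108 15173/74108; -25773/129689 -19605/129689; 477/259378 10424/129689]
x' = x̄ + K·y = [-1093/74108, 106248/129689, 353333/129689]
P' = (I − K·H)·P̄ = [12843/74108 3672/18527 18183/37054; 3672/18527 323193/129689 510459/129689; 18183/37054 510459/129689 1722537/259378]

x' = [-1093/74108, 106248/129689, 353333/129689]
P' = [12843/74108 3672/18527 18183/37054; 3672/18527 323193/129689 510459/129689; 18183/37054 510459/129689 1722537/259378]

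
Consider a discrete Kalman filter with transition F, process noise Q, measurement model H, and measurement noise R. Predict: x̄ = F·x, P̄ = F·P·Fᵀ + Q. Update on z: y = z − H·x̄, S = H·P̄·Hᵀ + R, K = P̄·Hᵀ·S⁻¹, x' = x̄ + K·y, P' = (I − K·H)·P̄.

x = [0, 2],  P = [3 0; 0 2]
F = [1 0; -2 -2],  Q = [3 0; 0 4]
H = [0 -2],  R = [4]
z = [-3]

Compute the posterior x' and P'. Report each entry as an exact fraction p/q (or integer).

x' = [-33/25, 32/25]
P' = [114/25 -6/25; -6/25 24/25]

x̄ = F·x = [0, -4]
P̄ = F·P·Fᵀ + Q = [6 -6; -6 24]
y = z − H·x̄ = [-11]
S = H·P̄·Hᵀ + R = [100]
K = P̄·Hᵀ·S⁻¹ = [3/25; -12/25]
x' = x̄ + K·y = [-33/25, 32/25]
P' = (I − K·H)·P̄ = [114/25 -6/25; -6/25 24/25]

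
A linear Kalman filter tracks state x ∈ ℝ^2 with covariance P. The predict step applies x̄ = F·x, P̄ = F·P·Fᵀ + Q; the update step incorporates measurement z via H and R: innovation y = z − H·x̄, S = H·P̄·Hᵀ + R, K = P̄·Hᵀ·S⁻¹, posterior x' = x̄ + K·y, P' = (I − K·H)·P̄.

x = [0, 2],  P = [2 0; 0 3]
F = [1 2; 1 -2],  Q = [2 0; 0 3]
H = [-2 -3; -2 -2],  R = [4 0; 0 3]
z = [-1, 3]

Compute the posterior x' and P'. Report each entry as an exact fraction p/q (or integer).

x̄ = F·x = [4, -4]
P̄ = F·P·Fᵀ + Q = [16 -10; -10 17]
y = z − H·x̄ = [-5, 3]
S = H·P̄·Hᵀ + R = [101 66; 66 55]
K = P̄·Hᵀ·S⁻¹ = [62/109 -1080/1199; -71/109 632/1199]
x' = x̄ + K·y = [-1854/1199, 1005/1199]
P' = (I − K·H)·P̄ = [7588/1199 -5968/1199; -5968/1199 5020/1199]

x' = [-1854/1199, 1005/1199]
P' = [7588/1199 -5968/1199; -5968/1199 5020/1199]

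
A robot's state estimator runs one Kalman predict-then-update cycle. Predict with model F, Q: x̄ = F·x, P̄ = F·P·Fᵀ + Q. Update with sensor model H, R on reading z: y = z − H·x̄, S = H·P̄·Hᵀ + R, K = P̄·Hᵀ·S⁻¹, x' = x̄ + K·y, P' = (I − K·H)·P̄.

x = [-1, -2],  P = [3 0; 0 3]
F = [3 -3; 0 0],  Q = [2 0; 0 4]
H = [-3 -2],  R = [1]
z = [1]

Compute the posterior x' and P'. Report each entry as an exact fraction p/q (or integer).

x' = [-117/521, -80/521]
P' = [952/521 -1344/521; -1344/521 2020/521]

x̄ = F·x = [3, 0]
P̄ = F·P·Fᵀ + Q = [56 0; 0 4]
y = z − H·x̄ = [10]
S = H·P̄·Hᵀ + R = [521]
K = P̄·Hᵀ·S⁻¹ = [-168/521; -8/521]
x' = x̄ + K·y = [-117/521, -80/521]
P' = (I − K·H)·P̄ = [952/521 -1344/521; -1344/521 2020/521]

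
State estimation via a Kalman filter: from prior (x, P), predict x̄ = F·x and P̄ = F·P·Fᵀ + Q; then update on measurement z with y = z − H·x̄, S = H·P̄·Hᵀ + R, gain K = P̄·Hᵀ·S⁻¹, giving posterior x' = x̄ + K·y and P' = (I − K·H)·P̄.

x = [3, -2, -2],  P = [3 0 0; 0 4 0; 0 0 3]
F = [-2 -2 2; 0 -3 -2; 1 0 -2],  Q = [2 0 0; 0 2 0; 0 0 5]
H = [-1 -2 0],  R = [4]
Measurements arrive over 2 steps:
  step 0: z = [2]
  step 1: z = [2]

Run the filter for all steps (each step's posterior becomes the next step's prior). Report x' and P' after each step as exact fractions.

step 0: x̄ = F·x = [-6, 10, 7]
step 0: P̄ = F·P·Fᵀ + Q = [42 12 -18; 12 50 12; -18 12 20]
step 0: y = z − H·x̄ = [16]
step 0: S = H·P̄·Hᵀ + R = [294]
step 0: K = P̄·Hᵀ·S⁻¹ = [-11/49; -8/21; -1/49]
step 0: x' = x̄ + K·y = [-470/49, 82/21, 327/49]
step 0: P' = (I − K·H)·P̄ = [1332/49 -92/7 -948/49; -92/7 22/3 68/7; -948/49 68/7 974/49]
step 1: x̄ = F·x = [3634/147, -1228/49, -1124/49]
step 1: P̄ = F·P·Fᵀ + Q = [28150/147 -10348/49 -9056/49; -10348/49 12940/49 10580/49; -9056/49 10580/49 9265/49]
step 1: y = z − H·x̄ = [-3440/147]
step 1: S = H·P̄·Hᵀ + R = [59842/147]
step 1: K = P̄·Hᵀ·S⁻¹ = [16969/29921; -23298/29921; -18156/29921]
step 1: x' = x̄ + K·y = [342582/29921, -204652/29921, -261476/29921]
step 1: P' = (I − K·H)·P̄ = [1812124/29921 -940000/29921 -1338200/29921; -940000/29921 516596/29921 705412/29921; -1338200/29921 705412/29921 1172609/29921]

step 0: x' = [-470/49, 82/21, 327/49], P' = [1332/49 -92/7 -948/49; -92/7 22/3 68/7; -948/49 68/7 974/49]
step 1: x' = [342582/29921, -204652/29921, -261476/29921], P' = [1812124/29921 -940000/29921 -1338200/29921; -940000/29921 516596/29921 705412/29921; -1338200/29921 705412/29921 1172609/29921]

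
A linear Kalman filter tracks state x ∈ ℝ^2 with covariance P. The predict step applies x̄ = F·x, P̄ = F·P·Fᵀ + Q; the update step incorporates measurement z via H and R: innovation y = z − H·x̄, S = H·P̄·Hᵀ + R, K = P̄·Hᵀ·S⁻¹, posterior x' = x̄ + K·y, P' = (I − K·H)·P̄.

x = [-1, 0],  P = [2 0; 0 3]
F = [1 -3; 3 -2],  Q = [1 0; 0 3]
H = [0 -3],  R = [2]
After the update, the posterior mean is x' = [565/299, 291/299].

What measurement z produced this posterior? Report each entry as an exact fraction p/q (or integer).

z = [-3]

x̄ = F·x = [-1, -3]
P̄ = F·P·Fᵀ + Q = [30 24; 24 33]
S = H·P̄·Hᵀ + R = [299]
K = P̄·Hᵀ·S⁻¹ = [-72/299; -99/299]
x' − x̄ = [864/299, 1188/299] = K·y
y = (KᵀK)⁻¹·Kᵀ·(x' − x̄) = [-12]
z = y + H·x̄ = [-12] + [9] = [-3]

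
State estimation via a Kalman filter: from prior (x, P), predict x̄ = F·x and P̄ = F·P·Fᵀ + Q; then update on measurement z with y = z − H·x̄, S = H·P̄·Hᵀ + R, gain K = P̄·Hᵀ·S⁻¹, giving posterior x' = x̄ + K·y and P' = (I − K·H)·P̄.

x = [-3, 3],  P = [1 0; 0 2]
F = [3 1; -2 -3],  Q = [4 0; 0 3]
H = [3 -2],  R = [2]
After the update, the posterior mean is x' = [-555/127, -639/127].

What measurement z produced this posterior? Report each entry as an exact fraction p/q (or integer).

z = [-3]

x̄ = F·x = [-6, -3]
P̄ = F·P·Fᵀ + Q = [15 -12; -12 25]
S = H·P̄·Hᵀ + R = [381]
K = P̄·Hᵀ·S⁻¹ = [23/127; -86/381]
x' − x̄ = [207/127, -258/127] = K·y
y = (KᵀK)⁻¹·Kᵀ·(x' − x̄) = [9]
z = y + H·x̄ = [9] + [-12] = [-3]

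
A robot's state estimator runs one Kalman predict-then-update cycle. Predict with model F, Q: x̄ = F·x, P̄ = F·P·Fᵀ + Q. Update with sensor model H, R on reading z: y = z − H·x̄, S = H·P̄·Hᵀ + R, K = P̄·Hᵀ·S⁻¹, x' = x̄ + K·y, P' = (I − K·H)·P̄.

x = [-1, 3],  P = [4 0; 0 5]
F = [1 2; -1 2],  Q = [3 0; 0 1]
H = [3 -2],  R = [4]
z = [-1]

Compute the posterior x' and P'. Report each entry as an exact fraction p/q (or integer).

x' = [677/155, 1089/155]
P' = [1784/155 2578/155; 2578/155 3871/155]

x̄ = F·x = [5, 7]
P̄ = F·P·Fᵀ + Q = [27 16; 16 25]
y = z − H·x̄ = [-2]
S = H·P̄·Hᵀ + R = [155]
K = P̄·Hᵀ·S⁻¹ = [49/155; -2/155]
x' = x̄ + K·y = [677/155, 1089/155]
P' = (I − K·H)·P̄ = [1784/155 2578/155; 2578/155 3871/155]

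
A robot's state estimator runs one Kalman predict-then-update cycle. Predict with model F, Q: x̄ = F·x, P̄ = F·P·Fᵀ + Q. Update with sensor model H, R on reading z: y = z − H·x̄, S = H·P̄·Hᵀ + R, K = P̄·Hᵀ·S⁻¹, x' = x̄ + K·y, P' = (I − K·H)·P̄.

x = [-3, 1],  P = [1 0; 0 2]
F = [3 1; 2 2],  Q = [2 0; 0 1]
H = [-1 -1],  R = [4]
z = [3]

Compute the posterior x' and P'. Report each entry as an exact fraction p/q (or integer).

x̄ = F·x = [-8, -4]
P̄ = F·P·Fᵀ + Q = [13 10; 10 13]
y = z − H·x̄ = [-9]
S = H·P̄·Hᵀ + R = [50]
K = P̄·Hᵀ·S⁻¹ = [-23/50; -23/50]
x' = x̄ + K·y = [-193/50, 7/50]
P' = (I − K·H)·P̄ = [121/50 -29/50; -29/50 121/50]

x' = [-193/50, 7/50]
P' = [121/50 -29/50; -29/50 121/50]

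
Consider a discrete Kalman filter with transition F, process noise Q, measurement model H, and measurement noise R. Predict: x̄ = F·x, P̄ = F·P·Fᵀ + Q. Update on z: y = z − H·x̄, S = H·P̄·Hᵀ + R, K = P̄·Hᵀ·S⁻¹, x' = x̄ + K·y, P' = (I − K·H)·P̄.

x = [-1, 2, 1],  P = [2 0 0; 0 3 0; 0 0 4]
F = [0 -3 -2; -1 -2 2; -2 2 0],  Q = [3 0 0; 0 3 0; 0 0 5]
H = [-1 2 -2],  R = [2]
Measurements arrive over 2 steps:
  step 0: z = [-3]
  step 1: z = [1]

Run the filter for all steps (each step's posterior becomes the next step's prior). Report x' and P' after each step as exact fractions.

step 0: x̄ = F·x = [-8, -1, 6]
step 0: P̄ = F·P·Fᵀ + Q = [46 2 -18; 2 33 -8; -18 -8 25]
step 0: y = z − H·x̄ = [3]
step 0: S = H·P̄·Hᵀ + R = [264]
step 0: K = P̄·Hᵀ·S⁻¹ = [-1/44; 10/33; -2/11]
step 0: x' = x̄ + K·y = [-355/44, -1/11, 60/11]
step 0: P' = (I − K·H)·P̄ = [1009/22 42/11 -210/11; 42/11 289/33 72/11; -210/11 72/11 179/11]
step 1: x̄ = F·x = [-117/11, 843/44, 351/22]
step 1: P̄ = F·P·Fᵀ + Q = [2480/11 -576/11 -1454/11; -576/11 12425/66 5507/33; -1454/11 5507/33 6367/33]
step 1: y = z − H·x̄ = [-353/22]
step 1: S = H·P̄·Hᵀ + R = [3232/33]
step 1: K = P̄·Hᵀ·S⁻¹ = [-543/808; 3139/3232; 1321/1616]
step 1: x' = x̄ + K·y = [237/1616, 23111/6464, 9173/3232]
step 1: P' = (I − K·H)·P̄ = [36607/202 9341/808 -31665/404; 9341/808 309863/3232 144021/1616; -31665/404 144021/1616 103015/808]

step 0: x' = [-355/44, -1/11, 60/11], P' = [1009/22 42/11 -210/11; 42/11 289/33 72/11; -210/11 72/11 179/11]
step 1: x' = [237/1616, 23111/6464, 9173/3232], P' = [36607/202 9341/808 -31665/404; 9341/808 309863/3232 144021/1616; -31665/404 144021/1616 103015/808]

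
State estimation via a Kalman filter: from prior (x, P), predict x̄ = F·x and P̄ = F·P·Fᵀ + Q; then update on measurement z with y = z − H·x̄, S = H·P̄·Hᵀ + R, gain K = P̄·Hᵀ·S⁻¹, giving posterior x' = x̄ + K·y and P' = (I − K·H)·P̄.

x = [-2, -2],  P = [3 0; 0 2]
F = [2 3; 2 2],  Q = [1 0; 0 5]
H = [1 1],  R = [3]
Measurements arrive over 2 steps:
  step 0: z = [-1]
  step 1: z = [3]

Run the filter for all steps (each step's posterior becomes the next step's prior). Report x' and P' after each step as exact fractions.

step 0: x' = [-135/107, -23/107], P' = [292/107 -127/107; -127/107 274/107]
step 1: x' = [10827/7405, 1692/1481], P' = [21372/7405 -2019/1481; -2019/1481 4014/1481]

step 0: x̄ = F·x = [-10, -8]
step 0: P̄ = F·P·Fᵀ + Q = [31 24; 24 25]
step 0: y = z − H·x̄ = [17]
step 0: S = H·P̄·Hᵀ + R = [107]
step 0: K = P̄·Hᵀ·S⁻¹ = [55/107; 49/107]
step 0: x' = x̄ + K·y = [-135/107, -23/107]
step 0: P' = (I − K·H)·P̄ = [292/107 -127/107; -127/107 274/107]
step 1: x̄ = F·x = [-339/107, -316/107]
step 1: P̄ = F·P·Fᵀ + Q = [2217/107 1542/107; 1542/107 1783/107]
step 1: y = z − H·x̄ = [976/107]
step 1: S = H·P̄·Hᵀ + R = [7405/107]
step 1: K = P̄·Hᵀ·S⁻¹ = [3759/7405; 665/1481]
step 1: x' = x̄ + K·y = [10827/7405, 1692/1481]
step 1: P' = (I − K·H)·P̄ = [21372/7405 -2019/1481; -2019/1481 4014/1481]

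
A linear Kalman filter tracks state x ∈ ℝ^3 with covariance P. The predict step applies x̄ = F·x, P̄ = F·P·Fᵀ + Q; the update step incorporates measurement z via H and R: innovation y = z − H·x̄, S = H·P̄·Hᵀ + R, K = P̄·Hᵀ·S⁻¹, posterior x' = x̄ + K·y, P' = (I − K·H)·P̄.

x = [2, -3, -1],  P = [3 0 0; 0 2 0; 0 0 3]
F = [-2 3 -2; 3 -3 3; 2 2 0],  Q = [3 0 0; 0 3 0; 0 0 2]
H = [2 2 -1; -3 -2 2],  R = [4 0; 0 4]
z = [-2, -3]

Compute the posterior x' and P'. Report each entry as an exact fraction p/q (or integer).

x̄ = F·x = [-11, 12, -2]
P̄ = F·P·Fᵀ + Q = [45 -54 0; -54 75 6; 0 6 22]
y = z − H·x̄ = [-6, -8]
S = H·P̄·Hᵀ + R = [50 -38; -38 101]
K = P̄·Hᵀ·S⁻¹ = [-474/601 -339/601; 758/601 428/601; 103/1803 610/1803]
x' = x̄ + K·y = [-1055/601, -760/601, -9104/1803]
P' = (I − K·H)·P̄ = [9360/601 -7254/601 6108/601; -7254/601 7515/601 -2510/601; 6108/601 -2510/601 21176/1803]

x' = [-1055/601, -760/601, -9104/1803]
P' = [9360/601 -7254/601 6108/601; -7254/601 7515/601 -2510/601; 6108/601 -2510/601 21176/1803]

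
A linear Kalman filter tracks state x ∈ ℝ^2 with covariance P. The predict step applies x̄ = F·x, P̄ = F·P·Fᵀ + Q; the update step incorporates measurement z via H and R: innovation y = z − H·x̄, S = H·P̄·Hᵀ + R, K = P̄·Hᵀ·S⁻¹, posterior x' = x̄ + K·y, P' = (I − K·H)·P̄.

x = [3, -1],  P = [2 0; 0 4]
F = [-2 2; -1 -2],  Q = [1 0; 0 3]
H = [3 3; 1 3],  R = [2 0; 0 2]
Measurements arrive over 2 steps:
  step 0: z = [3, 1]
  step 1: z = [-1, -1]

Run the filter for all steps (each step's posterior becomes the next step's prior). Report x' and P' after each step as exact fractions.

step 0: x̄ = F·x = [-8, -1]
step 0: P̄ = F·P·Fᵀ + Q = [25 -12; -12 21]
step 0: y = z − H·x̄ = [30, 12]
step 0: S = H·P̄·Hᵀ + R = [200 120; 120 144]
step 0: K = P̄·Hᵀ·S⁻¹ = [289/600 -43/90; -31/200 29/60]
step 0: x' = x̄ + K·y = [43/60, 3/20]
step 0: P' = (I − K·H)·P̄ = [1727/1800 -383/600; -383/600 107/200]
step 1: x̄ = F·x = [-17/15, -61/60]
step 1: P̄ = F·P·Fᵀ + Q = [2719/225 -337/225; -337/225 6383/1800]
step 1: y = z − H·x̄ = [109/20, 191/60]
step 1: S = H·P̄·Hᵀ + R = [23143/200 10039/200; 10039/200 66623/1800]
step 1: K = P̄·Hᵀ·S⁻¹ = [715041/1587056 -644209/1587056; -104115/793528 337163/793528]
step 1: x' = x̄ + K·y = [23789/793528, -150439/396764]
step 1: P' = (I − K·H)·P̄ = [679625/793528 -220639/396764; -220639/396764 92967/198382]

step 0: x' = [43/60, 3/20], P' = [1727/1800 -383/600; -383/600 107/200]
step 1: x' = [23789/793528, -150439/396764], P' = [679625/793528 -220639/396764; -220639/396764 92967/198382]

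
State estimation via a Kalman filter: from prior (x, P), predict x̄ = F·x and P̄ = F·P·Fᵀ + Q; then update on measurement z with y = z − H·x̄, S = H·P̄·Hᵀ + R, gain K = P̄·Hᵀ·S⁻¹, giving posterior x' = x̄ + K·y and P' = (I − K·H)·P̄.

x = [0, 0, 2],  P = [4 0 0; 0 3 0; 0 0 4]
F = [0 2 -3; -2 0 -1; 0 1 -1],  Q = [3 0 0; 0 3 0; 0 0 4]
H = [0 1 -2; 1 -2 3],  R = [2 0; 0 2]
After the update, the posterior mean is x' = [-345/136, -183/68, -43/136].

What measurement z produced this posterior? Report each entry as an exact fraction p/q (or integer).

x̄ = F·x = [-6, -2, -2]
P̄ = F·P·Fᵀ + Q = [51 12 18; 12 23 4; 18 4 11]
S = H·P̄·Hᵀ + R = [53 -108; -108 256]
K = P̄·Hᵀ·S⁻¹ = [93/68 243/272; 183/238 227/952; 9/476 335/1904]
x' − x̄ = [471/136, -47/68, 229/136] = K·y
y = (KᵀK)⁻¹·Kᵀ·(x' − x̄) = [-4, 10]
z = y + H·x̄ = [-4, 10] + [2, -8] = [-2, 2]

z = [-2, 2]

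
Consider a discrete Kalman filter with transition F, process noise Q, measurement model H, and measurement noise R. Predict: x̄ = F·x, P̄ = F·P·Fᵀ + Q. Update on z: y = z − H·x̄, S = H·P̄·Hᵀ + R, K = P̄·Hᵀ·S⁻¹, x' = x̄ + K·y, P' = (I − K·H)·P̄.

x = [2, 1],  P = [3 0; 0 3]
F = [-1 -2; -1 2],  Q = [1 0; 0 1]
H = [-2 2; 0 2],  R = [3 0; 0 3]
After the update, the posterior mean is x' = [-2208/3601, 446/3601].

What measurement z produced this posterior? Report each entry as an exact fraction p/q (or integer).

x̄ = F·x = [-4, 0]
P̄ = F·P·Fᵀ + Q = [16 -9; -9 16]
S = H·P̄·Hᵀ + R = [203 100; 100 67]
K = P̄·Hᵀ·S⁻¹ = [-1550/3601 1346/3601; 150/3601 1496/3601]
x' − x̄ = [12196/3601, 446/3601] = K·y
y = (KᵀK)⁻¹·Kᵀ·(x' − x̄) = [-7, 1]
z = y + H·x̄ = [-7, 1] + [8, 0] = [1, 1]

z = [1, 1]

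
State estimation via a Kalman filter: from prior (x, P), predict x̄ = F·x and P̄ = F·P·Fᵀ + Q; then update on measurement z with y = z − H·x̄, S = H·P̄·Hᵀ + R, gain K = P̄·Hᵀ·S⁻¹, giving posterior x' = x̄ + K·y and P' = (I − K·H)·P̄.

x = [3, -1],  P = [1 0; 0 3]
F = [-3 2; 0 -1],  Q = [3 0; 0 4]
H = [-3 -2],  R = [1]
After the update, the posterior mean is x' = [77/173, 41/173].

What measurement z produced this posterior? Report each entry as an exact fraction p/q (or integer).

x̄ = F·x = [-11, 1]
P̄ = F·P·Fᵀ + Q = [24 -6; -6 7]
S = H·P̄·Hᵀ + R = [173]
K = P̄·Hᵀ·S⁻¹ = [-60/173; 4/173]
x' − x̄ = [1980/173, -132/173] = K·y
y = (KᵀK)⁻¹·Kᵀ·(x' − x̄) = [-33]
z = y + H·x̄ = [-33] + [31] = [-2]

z = [-2]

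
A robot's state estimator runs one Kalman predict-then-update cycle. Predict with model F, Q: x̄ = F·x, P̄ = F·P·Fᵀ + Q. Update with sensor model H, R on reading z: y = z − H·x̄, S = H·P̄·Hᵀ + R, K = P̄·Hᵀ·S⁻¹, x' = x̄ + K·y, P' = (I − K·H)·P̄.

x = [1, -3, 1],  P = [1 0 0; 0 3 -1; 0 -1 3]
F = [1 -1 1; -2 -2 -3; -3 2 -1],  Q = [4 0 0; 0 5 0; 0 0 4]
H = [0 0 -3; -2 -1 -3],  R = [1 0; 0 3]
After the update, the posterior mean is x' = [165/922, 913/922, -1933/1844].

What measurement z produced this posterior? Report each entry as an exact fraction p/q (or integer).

x̄ = F·x = [5, 1, -10]
P̄ = F·P·Fᵀ + Q = [13 -6 -15; -6 36 7; -15 7 32]
S = H·P̄·Hᵀ + R = [289 219; 219 217]
K = P̄·Hᵀ·S⁻¹ = [2145/7376 -1315/7376; 2649/7376 -4203/7376; -4845/14752 -73/14752]
x' − x̄ = [-4445/922, -9/922, 16507/1844] = K·y
y = (KᵀK)⁻¹·Kᵀ·(x' − x̄) = [-27, -17]
z = y + H·x̄ = [-27, -17] + [30, 19] = [3, 2]

z = [3, 2]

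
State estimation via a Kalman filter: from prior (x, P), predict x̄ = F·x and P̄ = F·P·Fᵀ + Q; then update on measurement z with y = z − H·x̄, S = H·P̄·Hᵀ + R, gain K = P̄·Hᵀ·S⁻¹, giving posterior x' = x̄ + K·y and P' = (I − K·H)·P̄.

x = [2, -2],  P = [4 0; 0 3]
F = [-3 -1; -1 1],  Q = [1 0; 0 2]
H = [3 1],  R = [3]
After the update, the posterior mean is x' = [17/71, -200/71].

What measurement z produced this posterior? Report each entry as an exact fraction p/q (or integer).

z = [-2]

x̄ = F·x = [-4, -4]
P̄ = F·P·Fᵀ + Q = [40 9; 9 9]
S = H·P̄·Hᵀ + R = [426]
K = P̄·Hᵀ·S⁻¹ = [43/142; 6/71]
x' − x̄ = [301/71, 84/71] = K·y
y = (KᵀK)⁻¹·Kᵀ·(x' − x̄) = [14]
z = y + H·x̄ = [14] + [-16] = [-2]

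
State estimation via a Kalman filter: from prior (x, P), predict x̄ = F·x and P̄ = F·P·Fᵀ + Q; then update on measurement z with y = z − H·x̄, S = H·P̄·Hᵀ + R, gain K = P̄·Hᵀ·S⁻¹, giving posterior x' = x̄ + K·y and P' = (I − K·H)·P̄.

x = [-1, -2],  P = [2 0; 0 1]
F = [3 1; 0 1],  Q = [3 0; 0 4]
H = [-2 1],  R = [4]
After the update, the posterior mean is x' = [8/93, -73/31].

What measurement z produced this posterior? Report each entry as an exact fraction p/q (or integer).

z = [-3]

x̄ = F·x = [-5, -2]
P̄ = F·P·Fᵀ + Q = [22 1; 1 5]
S = H·P̄·Hᵀ + R = [93]
K = P̄·Hᵀ·S⁻¹ = [-43/93; 1/31]
x' − x̄ = [473/93, -11/31] = K·y
y = (KᵀK)⁻¹·Kᵀ·(x' − x̄) = [-11]
z = y + H·x̄ = [-11] + [8] = [-3]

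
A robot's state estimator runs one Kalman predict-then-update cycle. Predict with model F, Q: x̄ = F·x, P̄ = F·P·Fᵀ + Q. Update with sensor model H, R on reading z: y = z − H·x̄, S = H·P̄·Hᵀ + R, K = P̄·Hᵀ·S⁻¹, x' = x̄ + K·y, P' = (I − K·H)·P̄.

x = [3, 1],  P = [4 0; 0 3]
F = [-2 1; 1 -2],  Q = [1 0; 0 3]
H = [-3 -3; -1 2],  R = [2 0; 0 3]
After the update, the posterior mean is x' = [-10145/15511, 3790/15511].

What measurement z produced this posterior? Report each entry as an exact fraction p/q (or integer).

z = [1, 1]

x̄ = F·x = [-5, 1]
P̄ = F·P·Fᵀ + Q = [20 -14; -14 19]
S = H·P̄·Hᵀ + R = [101 -12; -12 155]
K = P̄·Hᵀ·S⁻¹ = [-3366/15511 -5064/15511; -1701/15511 5072/15511]
x' − x̄ = [67410/15511, -11721/15511] = K·y
y = (KᵀK)⁻¹·Kᵀ·(x' − x̄) = [-11, -6]
z = y + H·x̄ = [-11, -6] + [12, 7] = [1, 1]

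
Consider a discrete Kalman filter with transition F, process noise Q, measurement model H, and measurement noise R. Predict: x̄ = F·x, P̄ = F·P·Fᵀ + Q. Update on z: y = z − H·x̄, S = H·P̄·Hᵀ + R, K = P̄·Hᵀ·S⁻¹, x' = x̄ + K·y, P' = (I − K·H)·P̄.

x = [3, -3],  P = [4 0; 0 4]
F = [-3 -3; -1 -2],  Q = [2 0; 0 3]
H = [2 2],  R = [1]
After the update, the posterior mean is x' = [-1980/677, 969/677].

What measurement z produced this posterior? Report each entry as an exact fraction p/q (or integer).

x̄ = F·x = [0, 3]
P̄ = F·P·Fᵀ + Q = [74 36; 36 23]
S = H·P̄·Hᵀ + R = [677]
K = P̄·Hᵀ·S⁻¹ = [220/677; 118/677]
x' − x̄ = [-1980/677, -1062/677] = K·y
y = (KᵀK)⁻¹·Kᵀ·(x' − x̄) = [-9]
z = y + H·x̄ = [-9] + [6] = [-3]

z = [-3]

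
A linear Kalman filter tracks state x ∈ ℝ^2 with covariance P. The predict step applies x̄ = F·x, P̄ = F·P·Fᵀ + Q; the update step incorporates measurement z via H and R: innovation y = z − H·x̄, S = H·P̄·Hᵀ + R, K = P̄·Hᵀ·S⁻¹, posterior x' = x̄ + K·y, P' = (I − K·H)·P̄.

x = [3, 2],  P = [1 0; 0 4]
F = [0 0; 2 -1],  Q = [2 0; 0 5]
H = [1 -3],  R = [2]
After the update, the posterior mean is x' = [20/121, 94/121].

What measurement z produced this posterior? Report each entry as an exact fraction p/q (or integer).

z = [-2]

x̄ = F·x = [0, 4]
P̄ = F·P·Fᵀ + Q = [2 0; 0 13]
S = H·P̄·Hᵀ + R = [121]
K = P̄·Hᵀ·S⁻¹ = [2/121; -39/121]
x' − x̄ = [20/121, -390/121] = K·y
y = (KᵀK)⁻¹·Kᵀ·(x' − x̄) = [10]
z = y + H·x̄ = [10] + [-12] = [-2]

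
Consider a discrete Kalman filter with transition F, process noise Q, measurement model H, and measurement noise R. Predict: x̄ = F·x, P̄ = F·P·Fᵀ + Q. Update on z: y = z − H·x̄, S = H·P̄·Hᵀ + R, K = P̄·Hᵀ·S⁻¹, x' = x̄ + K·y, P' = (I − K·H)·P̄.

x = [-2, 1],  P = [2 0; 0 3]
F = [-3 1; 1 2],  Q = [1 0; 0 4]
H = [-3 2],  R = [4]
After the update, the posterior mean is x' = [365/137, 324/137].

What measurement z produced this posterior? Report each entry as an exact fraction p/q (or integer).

x̄ = F·x = [7, 0]
P̄ = F·P·Fᵀ + Q = [22 0; 0 18]
S = H·P̄·Hᵀ + R = [274]
K = P̄·Hᵀ·S⁻¹ = [-33/137; 18/137]
x' − x̄ = [-594/137, 324/137] = K·y
y = (KᵀK)⁻¹·Kᵀ·(x' − x̄) = [18]
z = y + H·x̄ = [18] + [-21] = [-3]

z = [-3]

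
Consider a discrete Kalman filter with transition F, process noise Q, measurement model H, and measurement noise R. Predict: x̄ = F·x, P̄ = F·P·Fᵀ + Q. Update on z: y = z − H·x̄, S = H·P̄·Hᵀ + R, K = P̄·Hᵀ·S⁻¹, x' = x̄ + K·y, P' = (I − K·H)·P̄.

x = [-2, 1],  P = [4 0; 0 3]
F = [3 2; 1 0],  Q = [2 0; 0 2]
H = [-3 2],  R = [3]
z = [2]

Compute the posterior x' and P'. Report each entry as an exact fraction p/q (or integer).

x' = [-64/37, -58/37]
P' = [86/37 108/37; 108/37 158/37]

x̄ = F·x = [-4, -2]
P̄ = F·P·Fᵀ + Q = [50 12; 12 6]
y = z − H·x̄ = [-6]
S = H·P̄·Hᵀ + R = [333]
K = P̄·Hᵀ·S⁻¹ = [-14/37; -8/111]
x' = x̄ + K·y = [-64/37, -58/37]
P' = (I − K·H)·P̄ = [86/37 108/37; 108/37 158/37]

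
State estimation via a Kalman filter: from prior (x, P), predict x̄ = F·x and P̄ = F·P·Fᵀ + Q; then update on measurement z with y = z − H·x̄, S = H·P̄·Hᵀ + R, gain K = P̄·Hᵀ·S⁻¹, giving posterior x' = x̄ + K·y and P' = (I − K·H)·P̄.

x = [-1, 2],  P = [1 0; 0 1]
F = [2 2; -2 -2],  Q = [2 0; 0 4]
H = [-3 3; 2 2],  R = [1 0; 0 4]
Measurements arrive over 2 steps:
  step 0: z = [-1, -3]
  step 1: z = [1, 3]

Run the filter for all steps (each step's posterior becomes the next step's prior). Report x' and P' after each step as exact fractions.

step 0: x̄ = F·x = [2, -2]
step 0: P̄ = F·P·Fᵀ + Q = [10 -8; -8 12]
step 0: y = z − H·x̄ = [11, -3]
step 0: S = H·P̄·Hᵀ + R = [343 12; 12 28]
step 0: K = P̄·Hᵀ·S⁻¹ = [-78/473 101/473; 36/215 46/215]
step 0: x' = x̄ + K·y = [-5/11, -4/5]
step 0: P' = (I − K·H)·P̄ = [114/473 8/43; 8/43 52/215]
step 1: x̄ = F·x = [-138/55, 138/55]
step 1: P̄ = F·P·Fᵀ + Q = [12818/2365 -8088/2365; -8088/2365 17548/2365]
step 1: y = z − H·x̄ = [-773/55, 3]
step 1: S = H·P̄·Hᵀ + R = [421243/2365 12; 12 28]
step 1: K = P̄·Hᵀ·S⁻¹ = [-467406/2863561 609397/2863561; 481596/2863561 611762/2863561]
step 1: x' = x̄ + K·y = [1212435/2863561, 2251608/2863561]
step 1: P' = (I − K·H)·P̄ = [687298/2863561 531496/2863561; 531496/2863561 692028/2863561]

step 0: x' = [-5/11, -4/5], P' = [114/473 8/43; 8/43 52/215]
step 1: x' = [1212435/2863561, 2251608/2863561], P' = [687298/2863561 531496/2863561; 531496/2863561 692028/2863561]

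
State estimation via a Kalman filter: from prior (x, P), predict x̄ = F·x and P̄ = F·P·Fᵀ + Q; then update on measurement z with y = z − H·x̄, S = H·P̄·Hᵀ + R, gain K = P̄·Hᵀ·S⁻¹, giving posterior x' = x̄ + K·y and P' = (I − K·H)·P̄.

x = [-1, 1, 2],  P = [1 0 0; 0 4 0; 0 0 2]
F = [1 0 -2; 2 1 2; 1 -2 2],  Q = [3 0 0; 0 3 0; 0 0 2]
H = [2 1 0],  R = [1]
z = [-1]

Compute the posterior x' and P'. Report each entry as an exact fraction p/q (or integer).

x̄ = F·x = [-5, 3, 1]
P̄ = F·P·Fᵀ + Q = [12 -6 -7; -6 19 2; -7 2 27]
y = z − H·x̄ = [6]
S = H·P̄·Hᵀ + R = [44]
K = P̄·Hᵀ·S⁻¹ = [9/22; 7/44; -3/11]
x' = x̄ + K·y = [-28/11, 87/22, -7/11]
P' = (I − K·H)·P̄ = [51/11 -195/22 -23/11; -195/22 787/44 43/11; -23/11 43/11 261/11]

x' = [-28/11, 87/22, -7/11]
P' = [51/11 -195/22 -23/11; -195/22 787/44 43/11; -23/11 43/11 261/11]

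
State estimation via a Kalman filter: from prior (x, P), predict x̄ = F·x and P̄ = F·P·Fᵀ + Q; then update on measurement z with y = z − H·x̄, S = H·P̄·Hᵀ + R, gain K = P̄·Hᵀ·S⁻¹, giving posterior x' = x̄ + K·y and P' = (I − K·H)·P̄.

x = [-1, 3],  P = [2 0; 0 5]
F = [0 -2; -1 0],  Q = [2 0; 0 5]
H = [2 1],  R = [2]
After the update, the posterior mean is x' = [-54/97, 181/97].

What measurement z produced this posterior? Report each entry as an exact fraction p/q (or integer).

x̄ = F·x = [-6, 1]
P̄ = F·P·Fᵀ + Q = [22 0; 0 7]
S = H·P̄·Hᵀ + R = [97]
K = P̄·Hᵀ·S⁻¹ = [44/97; 7/97]
x' − x̄ = [528/97, 84/97] = K·y
y = (KᵀK)⁻¹·Kᵀ·(x' − x̄) = [12]
z = y + H·x̄ = [12] + [-11] = [1]

z = [1]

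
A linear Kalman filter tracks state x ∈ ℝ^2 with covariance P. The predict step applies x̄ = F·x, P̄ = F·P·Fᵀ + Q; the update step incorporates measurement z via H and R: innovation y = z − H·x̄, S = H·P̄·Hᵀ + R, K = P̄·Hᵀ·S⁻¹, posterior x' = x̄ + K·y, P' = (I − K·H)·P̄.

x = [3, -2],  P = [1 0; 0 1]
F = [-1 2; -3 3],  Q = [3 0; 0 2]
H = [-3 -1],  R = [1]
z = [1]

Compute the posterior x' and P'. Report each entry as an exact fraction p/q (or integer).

x̄ = F·x = [-7, -15]
P̄ = F·P·Fᵀ + Q = [8 9; 9 20]
y = z − H·x̄ = [-35]
S = H·P̄·Hᵀ + R = [147]
K = P̄·Hᵀ·S⁻¹ = [-11/49; -47/147]
x' = x̄ + K·y = [6/7, -80/21]
P' = (I − K·H)·P̄ = [29/49 -76/49; -76/49 731/147]

x' = [6/7, -80/21]
P' = [29/49 -76/49; -76/49 731/147]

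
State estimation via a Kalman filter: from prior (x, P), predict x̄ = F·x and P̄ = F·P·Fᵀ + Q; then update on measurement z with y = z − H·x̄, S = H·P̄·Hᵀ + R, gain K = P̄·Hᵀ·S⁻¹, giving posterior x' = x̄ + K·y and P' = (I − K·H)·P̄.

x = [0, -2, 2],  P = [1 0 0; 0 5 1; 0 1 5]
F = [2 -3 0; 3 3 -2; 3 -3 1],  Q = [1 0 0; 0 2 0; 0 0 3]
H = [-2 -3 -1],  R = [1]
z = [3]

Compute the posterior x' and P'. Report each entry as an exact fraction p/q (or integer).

x' = [2785/407, -3447/407, 3543/407]
P' = [17949/407 -17792/407 17527/407; -17792/407 18127/407 -18708/407; 17527/407 -18708/407 21111/407]

x̄ = F·x = [6, -10, 8]
P̄ = F·P·Fᵀ + Q = [50 -33 48; -33 64 -37; 48 -37 56]
y = z − H·x̄ = [-7]
S = H·P̄·Hᵀ + R = [407]
K = P̄·Hᵀ·S⁻¹ = [-49/407; -89/407; -41/407]
x' = x̄ + K·y = [2785/407, -3447/407, 3543/407]
P' = (I − K·H)·P̄ = [17949/407 -17792/407 17527/407; -17792/407 18127/407 -18708/407; 17527/407 -18708/407 21111/407]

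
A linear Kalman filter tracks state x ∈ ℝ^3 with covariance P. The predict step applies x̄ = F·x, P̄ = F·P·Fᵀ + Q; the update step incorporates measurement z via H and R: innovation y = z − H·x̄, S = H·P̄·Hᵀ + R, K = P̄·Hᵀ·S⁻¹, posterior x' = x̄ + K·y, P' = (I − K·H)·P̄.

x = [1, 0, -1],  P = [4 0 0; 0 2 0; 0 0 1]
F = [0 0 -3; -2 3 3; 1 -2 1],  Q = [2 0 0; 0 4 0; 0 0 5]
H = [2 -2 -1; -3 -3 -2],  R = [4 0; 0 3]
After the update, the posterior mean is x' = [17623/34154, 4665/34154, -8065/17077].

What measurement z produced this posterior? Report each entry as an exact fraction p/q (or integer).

x̄ = F·x = [3, -5, 0]
P̄ = F·P·Fᵀ + Q = [11 -9 -3; -9 47 -17; -3 -17 18]
S = H·P̄·Hᵀ + R = [270 136; 136 195]
K = P̄·Hᵀ·S⁻¹ = [8385/34154 -2924/17077; -7645/34154 -4340/17077; -657/17077 2560/17077]
x' − x̄ = [-84839/34154, 175435/34154, -8065/17077] = K·y
y = (KᵀK)⁻¹·Kᵀ·(x' − x̄) = [-15, -7]
z = y + H·x̄ = [-15, -7] + [16, 6] = [1, -1]

z = [1, -1]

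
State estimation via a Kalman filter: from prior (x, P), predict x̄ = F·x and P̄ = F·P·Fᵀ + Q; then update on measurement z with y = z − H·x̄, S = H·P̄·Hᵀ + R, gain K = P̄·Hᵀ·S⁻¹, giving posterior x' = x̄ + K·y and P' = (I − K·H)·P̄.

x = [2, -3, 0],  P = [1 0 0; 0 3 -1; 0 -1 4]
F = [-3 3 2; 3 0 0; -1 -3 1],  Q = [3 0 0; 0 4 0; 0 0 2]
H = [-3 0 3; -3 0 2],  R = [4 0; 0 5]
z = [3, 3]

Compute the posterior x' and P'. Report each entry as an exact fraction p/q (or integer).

x' = [-21187/10848, 14171/3616, -11291/10848]
P' = [95471/21696 -13831/7232 106759/21696; -13831/7232 79901/7232 -15839/7232; 106759/21696 -15839/7232 126431/21696]

x̄ = F·x = [-15, 6, 7]
P̄ = F·P·Fᵀ + Q = [43 -9 -13; -9 13 -3; -13 -3 40]
y = z − H·x̄ = [-63, -56]
S = H·P̄·Hᵀ + R = [985 822; 822 708]
K = P̄·Hᵀ·S⁻¹ = [1411/3616 -14579/21696; -753/3616 1963/7232; 2459/3616 -13483/21696]
x' = x̄ + K·y = [-21187/10848, 14171/3616, -11291/10848]
P' = (I − K·H)·P̄ = [95471/21696 -13831/7232 106759/21696; -13831/7232 79901/7232 -15839/7232; 106759/21696 -15839/7232 126431/21696]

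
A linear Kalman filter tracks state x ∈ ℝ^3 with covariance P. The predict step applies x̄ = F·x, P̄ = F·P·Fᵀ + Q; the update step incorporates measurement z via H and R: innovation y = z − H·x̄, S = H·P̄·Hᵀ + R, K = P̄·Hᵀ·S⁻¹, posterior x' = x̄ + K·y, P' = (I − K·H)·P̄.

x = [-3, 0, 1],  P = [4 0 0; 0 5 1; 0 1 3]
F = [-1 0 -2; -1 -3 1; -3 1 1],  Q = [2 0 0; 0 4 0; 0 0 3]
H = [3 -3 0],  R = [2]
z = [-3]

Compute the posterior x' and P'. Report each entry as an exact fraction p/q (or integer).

x̄ = F·x = [1, 4, 10]
P̄ = F·P·Fᵀ + Q = [18 4 4; 4 50 -2; 4 -2 49]
y = z − H·x̄ = [6]
S = H·P̄·Hᵀ + R = [542]
K = P̄·Hᵀ·S⁻¹ = [21/271; -69/271; 9/271]
x' = x̄ + K·y = [397/271, 670/271, 2764/271]
P' = (I − K·H)·P̄ = [3996/271 3982/271 706/271; 3982/271 4028/271 700/271; 706/271 700/271 13117/271]

x' = [397/271, 670/271, 2764/271]
P' = [3996/271 3982/271 706/271; 3982/271 4028/271 700/271; 706/271 700/271 13117/271]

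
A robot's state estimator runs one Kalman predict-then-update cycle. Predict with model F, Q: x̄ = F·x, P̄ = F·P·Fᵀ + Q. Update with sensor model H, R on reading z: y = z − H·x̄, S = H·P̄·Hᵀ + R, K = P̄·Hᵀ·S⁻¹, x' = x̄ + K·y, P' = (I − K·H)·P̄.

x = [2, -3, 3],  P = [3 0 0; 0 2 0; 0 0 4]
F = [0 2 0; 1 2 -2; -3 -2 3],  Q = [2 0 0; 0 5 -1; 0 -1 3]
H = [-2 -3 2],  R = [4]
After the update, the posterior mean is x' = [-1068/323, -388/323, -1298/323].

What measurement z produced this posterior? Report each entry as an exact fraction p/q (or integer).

z = [2]

x̄ = F·x = [-6, -10, 9]
P̄ = F·P·Fᵀ + Q = [10 8 -8; 8 32 -42; -8 -42 74]
S = H·P̄·Hᵀ + R = [1292]
K = P̄·Hᵀ·S⁻¹ = [-15/323; -49/323; 145/646]
x' − x̄ = [870/323, 2842/323, -4205/323] = K·y
y = (KᵀK)⁻¹·Kᵀ·(x' − x̄) = [-58]
z = y + H·x̄ = [-58] + [60] = [2]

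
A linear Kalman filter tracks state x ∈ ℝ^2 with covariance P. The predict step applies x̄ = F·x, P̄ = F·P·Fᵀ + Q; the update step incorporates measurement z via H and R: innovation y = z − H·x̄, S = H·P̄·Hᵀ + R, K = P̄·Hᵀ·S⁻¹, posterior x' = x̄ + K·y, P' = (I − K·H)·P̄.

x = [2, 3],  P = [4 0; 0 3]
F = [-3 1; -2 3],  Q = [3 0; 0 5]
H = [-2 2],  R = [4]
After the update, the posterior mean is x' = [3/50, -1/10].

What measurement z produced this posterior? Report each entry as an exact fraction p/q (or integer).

x̄ = F·x = [-3, 5]
P̄ = F·P·Fᵀ + Q = [42 33; 33 48]
S = H·P̄·Hᵀ + R = [100]
K = P̄·Hᵀ·S⁻¹ = [-9/50; 3/10]
x' − x̄ = [153/50, -51/10] = K·y
y = (KᵀK)⁻¹·Kᵀ·(x' − x̄) = [-17]
z = y + H·x̄ = [-17] + [16] = [-1]

z = [-1]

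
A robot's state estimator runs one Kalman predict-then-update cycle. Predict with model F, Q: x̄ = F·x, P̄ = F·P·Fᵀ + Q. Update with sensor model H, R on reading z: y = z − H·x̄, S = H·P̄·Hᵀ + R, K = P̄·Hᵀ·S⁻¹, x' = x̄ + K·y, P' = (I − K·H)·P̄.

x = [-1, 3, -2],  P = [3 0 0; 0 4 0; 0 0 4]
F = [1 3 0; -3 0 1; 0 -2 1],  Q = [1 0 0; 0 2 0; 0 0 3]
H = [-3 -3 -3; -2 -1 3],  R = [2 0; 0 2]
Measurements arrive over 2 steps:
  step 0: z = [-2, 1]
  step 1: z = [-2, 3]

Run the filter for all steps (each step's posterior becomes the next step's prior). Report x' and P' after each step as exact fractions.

step 0: x̄ = F·x = [8, 1, -8]
step 0: P̄ = F·P·Fᵀ + Q = [40 -9 -24; -9 33 4; -24 4 23]
step 0: y = z − H·x̄ = [1, 42]
step 0: S = H·P̄·Hᵀ + R = [344 99; 99 630]
step 0: K = P̄·Hᵀ·S⁻¹ = [103/22991 -47113/206919; -5847/22991 2428/68973; -1873/22991 39763/206919]
step 0: x' = x̄ + K·y = [-107489/68973, 51136/22991, -721/68973]
step 0: P' = (I − K·H)·P̄ = [1559068/206919 -641914/68973 366056/206919; -641914/68973 269983/22991 -156341/68973; 366056/206919 -156341/68973 114205/206919]
step 1: x̄ = F·x = [352735/68973, 321746/68973, -307537/68973]
step 1: P̄ = F·P·Fᵀ + Q = [12080158/206919 11613461/206919 -11768611/206919; 11613461/206919 12363319/206919 -11600369/206919; -11768611/206919 -11600369/206919 12330442/206919]
step 1: y = z − H·x̄ = [320962/22991, 2156746/68973]
step 1: S = H·P̄·Hᵀ + R = [13308863/22991 69342041/68973; 69342041/68973 429351157/206919]
step 1: K = P̄·Hᵀ·S⁻¹ = [-1386127551/19700253955 -2589804661/19700253955; -6274145583/39400507910 -3419738503/39400507910; -3800867847/39400507910 8460663743/39400507910]
step 1: x' = x̄ + K·y = [416618421/19700253955, -5363246946/19700253955, 17909807071/19700253955]
step 1: P' = (I − K·H)·P̄ = [20834861624/19700253955 -24055610924/19700253955 4144834334/19700253955; -24055610924/19700253955 64985969353/39400507910 -12691983783/39400507910; 4144834334/19700253955 -12691983783/39400507910 6936227013/39400507910]

step 0: x' = [-107489/68973, 51136/22991, -721/68973], P' = [1559068/206919 -641914/68973 366056/206919; -641914/68973 269983/22991 -156341/68973; 366056/206919 -156341/68973 114205/206919]
step 1: x' = [416618421/19700253955, -5363246946/19700253955, 17909807071/19700253955], P' = [20834861624/19700253955 -24055610924/19700253955 4144834334/19700253955; -24055610924/19700253955 64985969353/39400507910 -12691983783/39400507910; 4144834334/19700253955 -12691983783/39400507910 6936227013/39400507910]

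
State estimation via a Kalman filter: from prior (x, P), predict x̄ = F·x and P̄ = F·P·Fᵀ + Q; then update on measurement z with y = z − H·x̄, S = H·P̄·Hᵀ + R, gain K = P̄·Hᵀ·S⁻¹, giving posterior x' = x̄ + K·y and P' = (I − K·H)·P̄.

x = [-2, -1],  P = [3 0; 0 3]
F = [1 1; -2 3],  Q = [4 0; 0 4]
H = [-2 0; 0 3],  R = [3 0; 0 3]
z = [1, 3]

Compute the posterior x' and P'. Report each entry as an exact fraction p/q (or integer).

x̄ = F·x = [-3, 1]
P̄ = F·P·Fᵀ + Q = [10 3; 3 43]
y = z − H·x̄ = [-5, 0]
S = H·P̄·Hᵀ + R = [43 -18; -18 390]
K = P̄·Hᵀ·S⁻¹ = [-1273/2741 9/5482; -3/2741 1813/5482]
x' = x̄ + K·y = [-1858/2741, 2756/2741]
P' = (I − K·H)·P̄ = [3819/5482 9/5482; 9/5482 1813/5482]

x' = [-1858/2741, 2756/2741]
P' = [3819/5482 9/5482; 9/5482 1813/5482]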